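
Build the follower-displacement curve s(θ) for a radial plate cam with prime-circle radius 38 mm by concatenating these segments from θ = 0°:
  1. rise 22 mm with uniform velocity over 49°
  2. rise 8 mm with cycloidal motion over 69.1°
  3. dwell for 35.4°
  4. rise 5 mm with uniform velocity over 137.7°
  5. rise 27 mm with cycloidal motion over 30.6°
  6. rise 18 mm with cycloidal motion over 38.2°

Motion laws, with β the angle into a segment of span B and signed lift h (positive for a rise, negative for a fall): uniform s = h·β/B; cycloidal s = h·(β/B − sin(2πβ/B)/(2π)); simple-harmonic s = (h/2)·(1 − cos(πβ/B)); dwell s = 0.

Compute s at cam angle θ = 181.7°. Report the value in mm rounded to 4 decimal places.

seg 1 [0°–49°] uniform, h=22: full span → s += 22 → s = 22.0000
seg 2 [49°–118.1°] cycloidal, h=8: full span → s += 8 → s = 30.0000
seg 3 [118.1°–153.5°] dwell: s stays 30.0000
seg 4 [153.5°–291.2°] uniform, h=5: θ=181.7° here. β=28.2, B=137.7. 5·28.2/137.7 = 1.0240 → s = 31.0240

31.0240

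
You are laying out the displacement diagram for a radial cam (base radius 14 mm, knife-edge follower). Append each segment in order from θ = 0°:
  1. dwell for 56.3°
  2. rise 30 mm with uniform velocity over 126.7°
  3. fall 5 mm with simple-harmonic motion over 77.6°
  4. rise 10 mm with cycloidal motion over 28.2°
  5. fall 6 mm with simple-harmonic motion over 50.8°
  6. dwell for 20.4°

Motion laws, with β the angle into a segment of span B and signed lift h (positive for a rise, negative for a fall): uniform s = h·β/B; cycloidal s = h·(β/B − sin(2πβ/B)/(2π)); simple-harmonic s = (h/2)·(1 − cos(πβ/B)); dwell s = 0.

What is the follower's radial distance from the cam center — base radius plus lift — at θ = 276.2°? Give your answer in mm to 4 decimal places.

seg 1 [0°–56.3°] dwell: s stays 0.0000
seg 2 [56.3°–183°] uniform, h=30: full span → s += 30 → s = 30.0000
seg 3 [183°–260.6°] simple-harmonic, h=-5: full span → s += -5 → s = 25.0000
seg 4 [260.6°–288.8°] cycloidal, h=10: θ=276.2° here. β=15.6, B=28.2. 10·(0.5532 − sin(2π·0.5532)/(2π)) = 6.0540 → s = 31.0540
radial distance = base radius + s = 14 + 31.0540 = 45.0540

45.0540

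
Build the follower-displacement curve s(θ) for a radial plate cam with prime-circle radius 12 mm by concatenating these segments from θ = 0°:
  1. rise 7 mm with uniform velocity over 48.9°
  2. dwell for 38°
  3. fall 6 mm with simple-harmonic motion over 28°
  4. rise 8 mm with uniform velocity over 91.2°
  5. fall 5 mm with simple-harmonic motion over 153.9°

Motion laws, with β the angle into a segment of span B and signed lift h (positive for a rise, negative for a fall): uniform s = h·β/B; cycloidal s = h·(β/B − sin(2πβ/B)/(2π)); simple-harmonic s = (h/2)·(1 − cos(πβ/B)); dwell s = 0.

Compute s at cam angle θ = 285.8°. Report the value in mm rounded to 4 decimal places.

seg 1 [0°–48.9°] uniform, h=7: full span → s += 7 → s = 7.0000
seg 2 [48.9°–86.9°] dwell: s stays 7.0000
seg 3 [86.9°–114.9°] simple-harmonic, h=-6: full span → s += -6 → s = 1.0000
seg 4 [114.9°–206.1°] uniform, h=8: full span → s += 8 → s = 9.0000
seg 5 [206.1°–360°] simple-harmonic, h=-5: θ=285.8° here. β=79.7, B=153.9. -5/2·(1 − cos(π·0.5179)) = -2.6403 → s = 6.3597

6.3597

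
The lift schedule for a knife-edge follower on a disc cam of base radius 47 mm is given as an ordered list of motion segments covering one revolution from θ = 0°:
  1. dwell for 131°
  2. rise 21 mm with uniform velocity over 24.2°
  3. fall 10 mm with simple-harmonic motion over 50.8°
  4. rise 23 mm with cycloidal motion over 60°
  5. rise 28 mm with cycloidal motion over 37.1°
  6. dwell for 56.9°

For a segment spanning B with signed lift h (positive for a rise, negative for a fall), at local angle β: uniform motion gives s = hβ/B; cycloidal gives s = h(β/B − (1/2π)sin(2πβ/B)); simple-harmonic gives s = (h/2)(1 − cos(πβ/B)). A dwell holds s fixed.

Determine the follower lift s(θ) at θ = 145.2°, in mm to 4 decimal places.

seg 1 [0°–131°] dwell: s stays 0.0000
seg 2 [131°–155.2°] uniform, h=21: θ=145.2° here. β=14.2, B=24.2. 21·14.2/24.2 = 12.3223 → s = 12.3223

12.3223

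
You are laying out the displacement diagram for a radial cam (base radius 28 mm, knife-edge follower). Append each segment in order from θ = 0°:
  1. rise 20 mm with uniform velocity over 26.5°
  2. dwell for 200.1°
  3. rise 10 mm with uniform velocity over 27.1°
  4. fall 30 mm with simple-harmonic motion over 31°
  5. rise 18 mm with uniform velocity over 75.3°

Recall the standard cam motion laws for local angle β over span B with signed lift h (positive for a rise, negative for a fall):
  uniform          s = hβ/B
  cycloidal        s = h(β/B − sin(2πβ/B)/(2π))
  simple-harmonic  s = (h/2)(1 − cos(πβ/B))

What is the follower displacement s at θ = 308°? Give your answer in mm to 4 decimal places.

seg 1 [0°–26.5°] uniform, h=20: full span → s += 20 → s = 20.0000
seg 2 [26.5°–226.6°] dwell: s stays 20.0000
seg 3 [226.6°–253.7°] uniform, h=10: full span → s += 10 → s = 30.0000
seg 4 [253.7°–284.7°] simple-harmonic, h=-30: full span → s += -30 → s = 0.0000
seg 5 [284.7°–360°] uniform, h=18: θ=308° here. β=23.3, B=75.3. 18·23.3/75.3 = 5.5697 → s = 5.5697

5.5697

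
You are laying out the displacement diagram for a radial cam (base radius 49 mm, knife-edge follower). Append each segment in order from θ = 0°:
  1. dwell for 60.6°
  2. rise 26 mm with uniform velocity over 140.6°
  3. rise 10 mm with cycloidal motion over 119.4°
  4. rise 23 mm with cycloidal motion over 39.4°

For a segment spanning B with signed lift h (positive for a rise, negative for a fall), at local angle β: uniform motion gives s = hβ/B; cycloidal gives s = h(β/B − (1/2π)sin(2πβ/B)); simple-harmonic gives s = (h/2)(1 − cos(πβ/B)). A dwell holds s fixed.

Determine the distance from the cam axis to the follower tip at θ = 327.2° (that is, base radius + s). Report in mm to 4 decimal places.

seg 1 [0°–60.6°] dwell: s stays 0.0000
seg 2 [60.6°–201.2°] uniform, h=26: full span → s += 26 → s = 26.0000
seg 3 [201.2°–320.6°] cycloidal, h=10: full span → s += 10 → s = 36.0000
seg 4 [320.6°–360°] cycloidal, h=23: θ=327.2° here. β=6.6, B=39.4. 23·(0.1675 − sin(2π·0.1675)/(2π)) = 0.6730 → s = 36.6730
radial distance = base radius + s = 49 + 36.6730 = 85.6730

85.6730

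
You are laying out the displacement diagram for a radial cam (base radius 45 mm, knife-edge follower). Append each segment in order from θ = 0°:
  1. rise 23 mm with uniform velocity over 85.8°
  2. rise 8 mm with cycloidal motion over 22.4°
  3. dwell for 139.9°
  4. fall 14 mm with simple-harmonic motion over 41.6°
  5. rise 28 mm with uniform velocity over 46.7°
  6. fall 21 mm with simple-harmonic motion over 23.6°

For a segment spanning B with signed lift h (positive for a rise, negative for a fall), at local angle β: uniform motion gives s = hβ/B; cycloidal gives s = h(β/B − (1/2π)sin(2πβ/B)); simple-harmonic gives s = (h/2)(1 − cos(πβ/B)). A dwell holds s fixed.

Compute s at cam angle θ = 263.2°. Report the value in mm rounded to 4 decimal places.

seg 1 [0°–85.8°] uniform, h=23: full span → s += 23 → s = 23.0000
seg 2 [85.8°–108.2°] cycloidal, h=8: full span → s += 8 → s = 31.0000
seg 3 [108.2°–248.1°] dwell: s stays 31.0000
seg 4 [248.1°–289.7°] simple-harmonic, h=-14: θ=263.2° here. β=15.1, B=41.6. -14/2·(1 − cos(π·0.3630)) = -4.0790 → s = 26.9210

26.9210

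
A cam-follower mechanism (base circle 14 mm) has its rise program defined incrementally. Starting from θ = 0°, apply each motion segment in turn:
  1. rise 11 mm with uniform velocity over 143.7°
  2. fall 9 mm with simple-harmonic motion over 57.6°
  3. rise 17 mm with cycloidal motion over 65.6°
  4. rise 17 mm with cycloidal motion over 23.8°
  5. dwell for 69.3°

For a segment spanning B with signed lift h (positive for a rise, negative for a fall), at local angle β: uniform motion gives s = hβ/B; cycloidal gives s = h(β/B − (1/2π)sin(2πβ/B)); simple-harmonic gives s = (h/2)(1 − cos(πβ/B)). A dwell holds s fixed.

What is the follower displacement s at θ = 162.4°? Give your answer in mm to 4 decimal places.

seg 1 [0°–143.7°] uniform, h=11: full span → s += 11 → s = 11.0000
seg 2 [143.7°–201.3°] simple-harmonic, h=-9: θ=162.4° here. β=18.7, B=57.6. -9/2·(1 − cos(π·0.3247)) = -2.1446 → s = 8.8554

8.8554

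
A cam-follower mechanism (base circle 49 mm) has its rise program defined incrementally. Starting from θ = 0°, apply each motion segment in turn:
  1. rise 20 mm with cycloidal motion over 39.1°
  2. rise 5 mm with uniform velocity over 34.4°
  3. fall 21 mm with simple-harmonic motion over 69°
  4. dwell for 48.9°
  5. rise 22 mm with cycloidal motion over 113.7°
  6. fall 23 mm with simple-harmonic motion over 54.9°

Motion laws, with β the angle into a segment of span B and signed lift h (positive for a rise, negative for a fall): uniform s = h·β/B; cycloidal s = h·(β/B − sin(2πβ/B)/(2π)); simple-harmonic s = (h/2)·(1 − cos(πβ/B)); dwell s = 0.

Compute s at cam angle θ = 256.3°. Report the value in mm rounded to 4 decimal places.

seg 1 [0°–39.1°] cycloidal, h=20: full span → s += 20 → s = 20.0000
seg 2 [39.1°–73.5°] uniform, h=5: full span → s += 5 → s = 25.0000
seg 3 [73.5°–142.5°] simple-harmonic, h=-21: full span → s += -21 → s = 4.0000
seg 4 [142.5°–191.4°] dwell: s stays 4.0000
seg 5 [191.4°–305.1°] cycloidal, h=22: θ=256.3° here. β=64.9, B=113.7. 22·(0.5708 − sin(2π·0.5708)/(2π)) = 14.0643 → s = 18.0643

18.0643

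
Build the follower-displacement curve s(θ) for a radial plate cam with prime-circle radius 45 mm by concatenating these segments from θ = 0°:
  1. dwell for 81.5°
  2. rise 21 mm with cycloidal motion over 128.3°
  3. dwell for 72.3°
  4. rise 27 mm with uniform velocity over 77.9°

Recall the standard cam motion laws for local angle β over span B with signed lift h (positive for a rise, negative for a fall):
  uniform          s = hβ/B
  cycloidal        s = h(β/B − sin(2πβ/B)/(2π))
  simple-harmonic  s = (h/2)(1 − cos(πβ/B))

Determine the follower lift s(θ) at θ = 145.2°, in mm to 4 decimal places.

seg 1 [0°–81.5°] dwell: s stays 0.0000
seg 2 [81.5°–209.8°] cycloidal, h=21: θ=145.2° here. β=63.7, B=128.3. 21·(0.4965 − sin(2π·0.4965)/(2π)) = 10.3527 → s = 10.3527

10.3527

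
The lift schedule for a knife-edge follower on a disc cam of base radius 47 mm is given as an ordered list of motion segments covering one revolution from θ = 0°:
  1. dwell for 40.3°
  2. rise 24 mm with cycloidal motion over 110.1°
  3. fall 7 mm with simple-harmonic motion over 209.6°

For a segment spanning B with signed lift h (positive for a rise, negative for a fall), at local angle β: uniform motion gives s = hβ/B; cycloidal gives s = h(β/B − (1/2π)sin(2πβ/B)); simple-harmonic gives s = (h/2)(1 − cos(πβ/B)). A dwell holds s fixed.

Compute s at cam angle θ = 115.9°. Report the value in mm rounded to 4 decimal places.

seg 1 [0°–40.3°] dwell: s stays 0.0000
seg 2 [40.3°–150.4°] cycloidal, h=24: θ=115.9° here. β=75.6, B=110.1. 24·(0.6866 − sin(2π·0.6866)/(2π)) = 20.0007 → s = 20.0007

20.0007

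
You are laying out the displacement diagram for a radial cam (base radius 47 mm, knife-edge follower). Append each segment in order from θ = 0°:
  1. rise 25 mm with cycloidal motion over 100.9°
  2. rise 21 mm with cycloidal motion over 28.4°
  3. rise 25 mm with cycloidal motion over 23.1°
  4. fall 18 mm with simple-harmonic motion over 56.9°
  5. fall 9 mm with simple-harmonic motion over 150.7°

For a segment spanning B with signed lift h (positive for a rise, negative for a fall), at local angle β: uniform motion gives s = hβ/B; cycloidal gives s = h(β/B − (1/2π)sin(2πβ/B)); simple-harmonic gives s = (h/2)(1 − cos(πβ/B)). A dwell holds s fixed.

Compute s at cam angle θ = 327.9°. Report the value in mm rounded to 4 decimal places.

seg 1 [0°–100.9°] cycloidal, h=25: full span → s += 25 → s = 25.0000
seg 2 [100.9°–129.3°] cycloidal, h=21: full span → s += 21 → s = 46.0000
seg 3 [129.3°–152.4°] cycloidal, h=25: full span → s += 25 → s = 71.0000
seg 4 [152.4°–209.3°] simple-harmonic, h=-18: full span → s += -18 → s = 53.0000
seg 5 [209.3°–360°] simple-harmonic, h=-9: θ=327.9° here. β=118.6, B=150.7. -9/2·(1 − cos(π·0.7870)) = -8.0295 → s = 44.9705

44.9705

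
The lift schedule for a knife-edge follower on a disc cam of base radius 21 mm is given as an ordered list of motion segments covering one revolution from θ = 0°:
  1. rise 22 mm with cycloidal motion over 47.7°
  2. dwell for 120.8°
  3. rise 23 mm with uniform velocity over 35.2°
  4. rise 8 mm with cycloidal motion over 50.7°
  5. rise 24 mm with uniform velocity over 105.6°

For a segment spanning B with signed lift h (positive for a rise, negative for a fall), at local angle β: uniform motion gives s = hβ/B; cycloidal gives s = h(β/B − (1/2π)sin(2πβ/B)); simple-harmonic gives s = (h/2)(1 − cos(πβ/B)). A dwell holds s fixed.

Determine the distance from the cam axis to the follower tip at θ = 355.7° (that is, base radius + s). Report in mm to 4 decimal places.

seg 1 [0°–47.7°] cycloidal, h=22: full span → s += 22 → s = 22.0000
seg 2 [47.7°–168.5°] dwell: s stays 22.0000
seg 3 [168.5°–203.7°] uniform, h=23: full span → s += 23 → s = 45.0000
seg 4 [203.7°–254.4°] cycloidal, h=8: full span → s += 8 → s = 53.0000
seg 5 [254.4°–360°] uniform, h=24: θ=355.7° here. β=101.3, B=105.6. 24·101.3/105.6 = 23.0227 → s = 76.0227
radial distance = base radius + s = 21 + 76.0227 = 97.0227

97.0227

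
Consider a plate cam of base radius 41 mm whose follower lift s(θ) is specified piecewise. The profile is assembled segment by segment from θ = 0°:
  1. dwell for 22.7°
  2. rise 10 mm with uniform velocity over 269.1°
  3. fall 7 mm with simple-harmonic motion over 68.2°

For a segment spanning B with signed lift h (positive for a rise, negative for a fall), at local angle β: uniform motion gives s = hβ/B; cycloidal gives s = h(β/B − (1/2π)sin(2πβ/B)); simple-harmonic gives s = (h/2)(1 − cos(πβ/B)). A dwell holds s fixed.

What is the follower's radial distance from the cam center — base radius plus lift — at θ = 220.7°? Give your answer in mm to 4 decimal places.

seg 1 [0°–22.7°] dwell: s stays 0.0000
seg 2 [22.7°–291.8°] uniform, h=10: θ=220.7° here. β=198, B=269.1. 10·198/269.1 = 7.3579 → s = 7.3579
radial distance = base radius + s = 41 + 7.3579 = 48.3579

48.3579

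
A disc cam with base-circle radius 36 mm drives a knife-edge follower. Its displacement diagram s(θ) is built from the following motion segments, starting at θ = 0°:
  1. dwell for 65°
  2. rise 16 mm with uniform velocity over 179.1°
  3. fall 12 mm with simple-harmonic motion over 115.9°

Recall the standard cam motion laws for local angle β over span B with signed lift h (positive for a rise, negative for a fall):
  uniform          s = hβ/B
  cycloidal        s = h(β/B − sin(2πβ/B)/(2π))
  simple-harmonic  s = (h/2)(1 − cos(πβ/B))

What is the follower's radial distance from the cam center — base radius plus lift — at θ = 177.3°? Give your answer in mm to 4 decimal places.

seg 1 [0°–65°] dwell: s stays 0.0000
seg 2 [65°–244.1°] uniform, h=16: θ=177.3° here. β=112.3, B=179.1. 16·112.3/179.1 = 10.0324 → s = 10.0324
radial distance = base radius + s = 36 + 10.0324 = 46.0324

46.0324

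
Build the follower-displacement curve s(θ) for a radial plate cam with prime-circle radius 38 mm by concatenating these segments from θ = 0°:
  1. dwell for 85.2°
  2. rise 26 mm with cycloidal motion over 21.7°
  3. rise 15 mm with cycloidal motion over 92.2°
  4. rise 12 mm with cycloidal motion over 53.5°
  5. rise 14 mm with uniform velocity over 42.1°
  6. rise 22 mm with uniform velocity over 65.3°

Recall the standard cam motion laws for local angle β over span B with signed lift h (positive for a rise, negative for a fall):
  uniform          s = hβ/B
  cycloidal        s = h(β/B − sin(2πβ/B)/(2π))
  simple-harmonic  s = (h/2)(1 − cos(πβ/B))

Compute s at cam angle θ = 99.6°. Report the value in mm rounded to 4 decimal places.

seg 1 [0°–85.2°] dwell: s stays 0.0000
seg 2 [85.2°–106.9°] cycloidal, h=26: θ=99.6° here. β=14.4, B=21.7. 26·(0.6636 − sin(2π·0.6636)/(2π)) = 20.7965 → s = 20.7965

20.7965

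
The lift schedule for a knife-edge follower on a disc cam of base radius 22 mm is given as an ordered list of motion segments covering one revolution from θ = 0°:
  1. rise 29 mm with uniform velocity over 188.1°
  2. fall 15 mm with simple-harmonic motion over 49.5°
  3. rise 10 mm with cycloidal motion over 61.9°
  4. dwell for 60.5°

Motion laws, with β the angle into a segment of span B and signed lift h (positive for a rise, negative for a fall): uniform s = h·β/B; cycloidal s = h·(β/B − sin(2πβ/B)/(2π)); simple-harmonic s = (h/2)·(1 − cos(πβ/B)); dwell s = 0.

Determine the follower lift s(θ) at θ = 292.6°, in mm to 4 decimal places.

seg 1 [0°–188.1°] uniform, h=29: full span → s += 29 → s = 29.0000
seg 2 [188.1°–237.6°] simple-harmonic, h=-15: full span → s += -15 → s = 14.0000
seg 3 [237.6°–299.5°] cycloidal, h=10: θ=292.6° here. β=55, B=61.9. 10·(0.8885 − sin(2π·0.8885)/(2π)) = 9.9111 → s = 23.9111

23.9111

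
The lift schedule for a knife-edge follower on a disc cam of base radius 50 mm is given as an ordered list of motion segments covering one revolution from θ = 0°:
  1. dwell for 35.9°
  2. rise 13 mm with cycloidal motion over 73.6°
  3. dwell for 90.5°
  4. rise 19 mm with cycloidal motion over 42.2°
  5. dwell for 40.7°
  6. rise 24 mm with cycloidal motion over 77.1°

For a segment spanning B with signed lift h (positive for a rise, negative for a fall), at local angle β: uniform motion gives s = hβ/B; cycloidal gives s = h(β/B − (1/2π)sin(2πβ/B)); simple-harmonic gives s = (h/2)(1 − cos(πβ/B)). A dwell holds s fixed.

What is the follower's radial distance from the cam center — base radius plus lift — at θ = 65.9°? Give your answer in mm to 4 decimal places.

seg 1 [0°–35.9°] dwell: s stays 0.0000
seg 2 [35.9°–109.5°] cycloidal, h=13: θ=65.9° here. β=30, B=73.6. 13·(0.4076 − sin(2π·0.4076)/(2π)) = 4.1642 → s = 4.1642
radial distance = base radius + s = 50 + 4.1642 = 54.1642

54.1642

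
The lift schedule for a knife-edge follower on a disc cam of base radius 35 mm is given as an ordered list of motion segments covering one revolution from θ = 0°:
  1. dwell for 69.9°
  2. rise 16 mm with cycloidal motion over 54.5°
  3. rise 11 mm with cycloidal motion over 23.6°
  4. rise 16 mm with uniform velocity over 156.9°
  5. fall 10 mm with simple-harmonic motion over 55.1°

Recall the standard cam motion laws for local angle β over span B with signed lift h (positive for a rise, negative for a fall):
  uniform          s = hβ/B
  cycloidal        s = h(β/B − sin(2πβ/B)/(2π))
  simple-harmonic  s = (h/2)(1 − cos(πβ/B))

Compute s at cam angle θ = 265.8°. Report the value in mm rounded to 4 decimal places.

seg 1 [0°–69.9°] dwell: s stays 0.0000
seg 2 [69.9°–124.4°] cycloidal, h=16: full span → s += 16 → s = 16.0000
seg 3 [124.4°–148°] cycloidal, h=11: full span → s += 11 → s = 27.0000
seg 4 [148°–304.9°] uniform, h=16: θ=265.8° here. β=117.8, B=156.9. 16·117.8/156.9 = 12.0127 → s = 39.0127

39.0127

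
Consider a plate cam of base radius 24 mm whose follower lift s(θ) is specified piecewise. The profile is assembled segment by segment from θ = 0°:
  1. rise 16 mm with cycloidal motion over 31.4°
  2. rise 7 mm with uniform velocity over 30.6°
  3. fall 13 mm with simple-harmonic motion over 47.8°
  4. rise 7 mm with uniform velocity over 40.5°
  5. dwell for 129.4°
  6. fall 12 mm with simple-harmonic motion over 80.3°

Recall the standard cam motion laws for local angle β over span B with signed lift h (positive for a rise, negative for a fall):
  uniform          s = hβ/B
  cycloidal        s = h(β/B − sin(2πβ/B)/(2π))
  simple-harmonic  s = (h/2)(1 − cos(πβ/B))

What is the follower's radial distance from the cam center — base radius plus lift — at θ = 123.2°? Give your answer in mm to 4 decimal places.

seg 1 [0°–31.4°] cycloidal, h=16: full span → s += 16 → s = 16.0000
seg 2 [31.4°–62°] uniform, h=7: full span → s += 7 → s = 23.0000
seg 3 [62°–109.8°] simple-harmonic, h=-13: full span → s += -13 → s = 10.0000
seg 4 [109.8°–150.3°] uniform, h=7: θ=123.2° here. β=13.4, B=40.5. 7·13.4/40.5 = 2.3160 → s = 12.3160
radial distance = base radius + s = 24 + 12.3160 = 36.3160

36.3160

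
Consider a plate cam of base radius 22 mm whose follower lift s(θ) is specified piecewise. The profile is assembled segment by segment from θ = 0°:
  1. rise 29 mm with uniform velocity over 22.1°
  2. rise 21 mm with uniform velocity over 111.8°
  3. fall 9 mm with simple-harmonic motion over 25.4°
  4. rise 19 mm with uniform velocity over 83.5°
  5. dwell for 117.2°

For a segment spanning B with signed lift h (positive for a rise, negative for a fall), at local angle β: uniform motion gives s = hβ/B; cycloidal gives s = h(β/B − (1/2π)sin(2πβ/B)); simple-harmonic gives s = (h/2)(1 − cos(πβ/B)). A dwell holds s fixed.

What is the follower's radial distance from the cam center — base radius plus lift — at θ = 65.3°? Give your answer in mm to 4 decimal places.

seg 1 [0°–22.1°] uniform, h=29: full span → s += 29 → s = 29.0000
seg 2 [22.1°–133.9°] uniform, h=21: θ=65.3° here. β=43.2, B=111.8. 21·43.2/111.8 = 8.1145 → s = 37.1145
radial distance = base radius + s = 22 + 37.1145 = 59.1145

59.1145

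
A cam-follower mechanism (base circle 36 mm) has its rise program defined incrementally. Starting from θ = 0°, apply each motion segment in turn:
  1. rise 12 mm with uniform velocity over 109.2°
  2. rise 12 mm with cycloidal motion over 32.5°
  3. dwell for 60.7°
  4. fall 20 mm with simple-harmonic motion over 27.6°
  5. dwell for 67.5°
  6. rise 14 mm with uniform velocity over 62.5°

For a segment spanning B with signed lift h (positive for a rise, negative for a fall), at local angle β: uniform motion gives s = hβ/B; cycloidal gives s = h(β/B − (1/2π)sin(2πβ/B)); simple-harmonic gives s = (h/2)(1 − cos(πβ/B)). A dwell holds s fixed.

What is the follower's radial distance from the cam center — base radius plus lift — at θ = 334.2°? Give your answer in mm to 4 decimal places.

seg 1 [0°–109.2°] uniform, h=12: full span → s += 12 → s = 12.0000
seg 2 [109.2°–141.7°] cycloidal, h=12: full span → s += 12 → s = 24.0000
seg 3 [141.7°–202.4°] dwell: s stays 24.0000
seg 4 [202.4°–230°] simple-harmonic, h=-20: full span → s += -20 → s = 4.0000
seg 5 [230°–297.5°] dwell: s stays 4.0000
seg 6 [297.5°–360°] uniform, h=14: θ=334.2° here. β=36.7, B=62.5. 14·36.7/62.5 = 8.2208 → s = 12.2208
radial distance = base radius + s = 36 + 12.2208 = 48.2208

48.2208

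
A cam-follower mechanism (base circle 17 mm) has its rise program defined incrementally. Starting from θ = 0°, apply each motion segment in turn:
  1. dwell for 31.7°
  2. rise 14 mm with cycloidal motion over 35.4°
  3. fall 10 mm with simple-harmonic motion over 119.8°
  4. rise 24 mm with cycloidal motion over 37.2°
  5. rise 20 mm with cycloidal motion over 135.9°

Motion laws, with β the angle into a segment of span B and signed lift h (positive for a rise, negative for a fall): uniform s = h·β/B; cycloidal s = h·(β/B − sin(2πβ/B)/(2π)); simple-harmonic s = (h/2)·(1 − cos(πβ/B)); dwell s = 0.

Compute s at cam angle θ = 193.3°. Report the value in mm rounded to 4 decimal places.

seg 1 [0°–31.7°] dwell: s stays 0.0000
seg 2 [31.7°–67.1°] cycloidal, h=14: full span → s += 14 → s = 14.0000
seg 3 [67.1°–186.9°] simple-harmonic, h=-10: full span → s += -10 → s = 4.0000
seg 4 [186.9°–224.1°] cycloidal, h=24: θ=193.3° here. β=6.4, B=37.2. 24·(0.1720 − sin(2π·0.1720)/(2π)) = 0.7584 → s = 4.7584

4.7584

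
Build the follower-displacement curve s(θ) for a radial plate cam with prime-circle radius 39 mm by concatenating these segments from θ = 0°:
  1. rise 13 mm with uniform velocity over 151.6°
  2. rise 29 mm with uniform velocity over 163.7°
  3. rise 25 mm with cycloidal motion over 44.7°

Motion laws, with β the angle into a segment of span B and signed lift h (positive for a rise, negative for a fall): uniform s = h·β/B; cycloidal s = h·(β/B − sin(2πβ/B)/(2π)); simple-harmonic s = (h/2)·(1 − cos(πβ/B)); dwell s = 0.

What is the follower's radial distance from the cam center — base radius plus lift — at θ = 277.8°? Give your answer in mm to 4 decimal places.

seg 1 [0°–151.6°] uniform, h=13: full span → s += 13 → s = 13.0000
seg 2 [151.6°–315.3°] uniform, h=29: θ=277.8° here. β=126.2, B=163.7. 29·126.2/163.7 = 22.3568 → s = 35.3568
radial distance = base radius + s = 39 + 35.3568 = 74.3568

74.3568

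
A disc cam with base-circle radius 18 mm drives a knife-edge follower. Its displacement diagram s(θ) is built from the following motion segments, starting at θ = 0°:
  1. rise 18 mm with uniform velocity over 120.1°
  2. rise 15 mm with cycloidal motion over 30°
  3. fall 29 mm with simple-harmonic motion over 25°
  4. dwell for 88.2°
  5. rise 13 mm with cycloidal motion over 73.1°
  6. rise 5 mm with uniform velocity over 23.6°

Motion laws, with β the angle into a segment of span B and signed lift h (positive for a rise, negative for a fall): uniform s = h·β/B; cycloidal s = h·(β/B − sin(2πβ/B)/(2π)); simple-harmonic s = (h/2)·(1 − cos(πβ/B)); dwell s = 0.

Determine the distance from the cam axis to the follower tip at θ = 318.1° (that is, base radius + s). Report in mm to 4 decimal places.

seg 1 [0°–120.1°] uniform, h=18: full span → s += 18 → s = 18.0000
seg 2 [120.1°–150.1°] cycloidal, h=15: full span → s += 15 → s = 33.0000
seg 3 [150.1°–175.1°] simple-harmonic, h=-29: full span → s += -29 → s = 4.0000
seg 4 [175.1°–263.3°] dwell: s stays 4.0000
seg 5 [263.3°–336.4°] cycloidal, h=13: θ=318.1° here. β=54.8, B=73.1. 13·(0.7497 − sin(2π·0.7497)/(2π)) = 11.8146 → s = 15.8146
radial distance = base radius + s = 18 + 15.8146 = 33.8146

33.8146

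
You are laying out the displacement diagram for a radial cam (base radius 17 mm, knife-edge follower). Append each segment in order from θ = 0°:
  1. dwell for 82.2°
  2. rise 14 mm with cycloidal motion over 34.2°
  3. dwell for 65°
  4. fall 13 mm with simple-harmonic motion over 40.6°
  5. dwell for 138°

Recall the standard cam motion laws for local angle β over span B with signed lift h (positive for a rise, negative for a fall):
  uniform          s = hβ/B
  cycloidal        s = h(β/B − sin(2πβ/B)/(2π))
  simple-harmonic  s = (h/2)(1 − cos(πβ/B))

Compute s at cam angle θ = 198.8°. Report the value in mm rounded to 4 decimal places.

seg 1 [0°–82.2°] dwell: s stays 0.0000
seg 2 [82.2°–116.4°] cycloidal, h=14: full span → s += 14 → s = 14.0000
seg 3 [116.4°–181.4°] dwell: s stays 14.0000
seg 4 [181.4°–222°] simple-harmonic, h=-13: θ=198.8° here. β=17.4, B=40.6. -13/2·(1 − cos(π·0.4286)) = -5.0536 → s = 8.9464

8.9464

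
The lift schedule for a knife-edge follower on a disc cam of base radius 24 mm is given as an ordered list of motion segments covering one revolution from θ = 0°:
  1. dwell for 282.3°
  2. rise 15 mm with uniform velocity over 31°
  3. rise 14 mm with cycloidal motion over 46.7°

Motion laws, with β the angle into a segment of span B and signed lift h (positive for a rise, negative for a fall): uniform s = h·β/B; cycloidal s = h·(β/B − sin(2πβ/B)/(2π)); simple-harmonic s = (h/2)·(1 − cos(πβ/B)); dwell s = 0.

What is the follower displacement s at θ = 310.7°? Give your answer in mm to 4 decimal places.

seg 1 [0°–282.3°] dwell: s stays 0.0000
seg 2 [282.3°–313.3°] uniform, h=15: θ=310.7° here. β=28.4, B=31. 15·28.4/31 = 13.7419 → s = 13.7419

13.7419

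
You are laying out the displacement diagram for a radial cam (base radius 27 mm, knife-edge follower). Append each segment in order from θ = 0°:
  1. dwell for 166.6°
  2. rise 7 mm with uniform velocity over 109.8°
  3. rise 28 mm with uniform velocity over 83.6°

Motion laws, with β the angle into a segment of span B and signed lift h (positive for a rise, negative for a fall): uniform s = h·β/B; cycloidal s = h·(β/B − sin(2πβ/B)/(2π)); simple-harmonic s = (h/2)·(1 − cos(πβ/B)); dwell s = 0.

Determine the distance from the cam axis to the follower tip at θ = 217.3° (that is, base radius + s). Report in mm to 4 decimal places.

seg 1 [0°–166.6°] dwell: s stays 0.0000
seg 2 [166.6°–276.4°] uniform, h=7: θ=217.3° here. β=50.7, B=109.8. 7·50.7/109.8 = 3.2322 → s = 3.2322
radial distance = base radius + s = 27 + 3.2322 = 30.2322

30.2322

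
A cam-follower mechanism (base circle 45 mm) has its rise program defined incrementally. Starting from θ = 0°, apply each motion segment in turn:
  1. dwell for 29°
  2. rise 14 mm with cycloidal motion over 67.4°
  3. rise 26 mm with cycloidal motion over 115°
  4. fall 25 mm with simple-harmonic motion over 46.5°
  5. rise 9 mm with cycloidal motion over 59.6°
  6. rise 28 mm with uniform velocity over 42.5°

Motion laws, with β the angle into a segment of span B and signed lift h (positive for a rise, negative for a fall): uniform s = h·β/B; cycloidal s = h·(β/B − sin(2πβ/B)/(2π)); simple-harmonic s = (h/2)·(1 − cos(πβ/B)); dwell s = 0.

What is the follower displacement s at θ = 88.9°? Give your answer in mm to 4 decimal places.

seg 1 [0°–29°] dwell: s stays 0.0000
seg 2 [29°–96.4°] cycloidal, h=14: θ=88.9° here. β=59.9, B=67.4. 14·(0.8887 − sin(2π·0.8887)/(2π)) = 13.8761 → s = 13.8761

13.8761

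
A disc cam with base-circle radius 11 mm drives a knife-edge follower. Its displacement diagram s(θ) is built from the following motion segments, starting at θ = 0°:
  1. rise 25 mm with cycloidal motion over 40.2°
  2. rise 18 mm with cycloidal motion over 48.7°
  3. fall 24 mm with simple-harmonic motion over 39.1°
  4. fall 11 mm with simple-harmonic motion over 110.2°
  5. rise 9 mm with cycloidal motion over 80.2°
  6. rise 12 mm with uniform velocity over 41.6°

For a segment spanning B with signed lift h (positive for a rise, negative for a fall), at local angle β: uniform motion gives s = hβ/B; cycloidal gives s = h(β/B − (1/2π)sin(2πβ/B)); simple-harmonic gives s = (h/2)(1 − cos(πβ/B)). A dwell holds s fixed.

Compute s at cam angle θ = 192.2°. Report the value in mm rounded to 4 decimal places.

seg 1 [0°–40.2°] cycloidal, h=25: full span → s += 25 → s = 25.0000
seg 2 [40.2°–88.9°] cycloidal, h=18: full span → s += 18 → s = 43.0000
seg 3 [88.9°–128°] simple-harmonic, h=-24: full span → s += -24 → s = 19.0000
seg 4 [128°–238.2°] simple-harmonic, h=-11: θ=192.2° here. β=64.2, B=110.2. -11/2·(1 − cos(π·0.5826)) = -6.9109 → s = 12.0891

12.0891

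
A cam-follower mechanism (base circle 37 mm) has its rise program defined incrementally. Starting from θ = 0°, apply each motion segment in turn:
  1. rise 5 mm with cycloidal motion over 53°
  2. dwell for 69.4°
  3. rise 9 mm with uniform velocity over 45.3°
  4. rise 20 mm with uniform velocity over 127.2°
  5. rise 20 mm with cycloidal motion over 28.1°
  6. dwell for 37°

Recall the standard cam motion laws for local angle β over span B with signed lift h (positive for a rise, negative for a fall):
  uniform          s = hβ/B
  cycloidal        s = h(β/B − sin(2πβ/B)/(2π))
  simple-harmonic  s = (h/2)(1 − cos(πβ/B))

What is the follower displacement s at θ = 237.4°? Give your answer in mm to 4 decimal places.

seg 1 [0°–53°] cycloidal, h=5: full span → s += 5 → s = 5.0000
seg 2 [53°–122.4°] dwell: s stays 5.0000
seg 3 [122.4°–167.7°] uniform, h=9: full span → s += 9 → s = 14.0000
seg 4 [167.7°–294.9°] uniform, h=20: θ=237.4° here. β=69.7, B=127.2. 20·69.7/127.2 = 10.9591 → s = 24.9591

24.9591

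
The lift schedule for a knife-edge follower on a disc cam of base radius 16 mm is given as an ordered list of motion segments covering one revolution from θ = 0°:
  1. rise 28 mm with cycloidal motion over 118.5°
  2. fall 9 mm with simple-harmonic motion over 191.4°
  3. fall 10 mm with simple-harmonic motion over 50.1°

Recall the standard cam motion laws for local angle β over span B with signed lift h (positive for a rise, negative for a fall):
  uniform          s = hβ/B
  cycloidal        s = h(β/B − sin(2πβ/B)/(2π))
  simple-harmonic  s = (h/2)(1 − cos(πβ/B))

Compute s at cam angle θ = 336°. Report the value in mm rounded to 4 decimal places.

seg 1 [0°–118.5°] cycloidal, h=28: full span → s += 28 → s = 28.0000
seg 2 [118.5°–309.9°] simple-harmonic, h=-9: full span → s += -9 → s = 19.0000
seg 3 [309.9°–360°] simple-harmonic, h=-10: θ=336° here. β=26.1, B=50.1. -10/2·(1 − cos(π·0.5210)) = -5.3290 → s = 13.6710

13.6710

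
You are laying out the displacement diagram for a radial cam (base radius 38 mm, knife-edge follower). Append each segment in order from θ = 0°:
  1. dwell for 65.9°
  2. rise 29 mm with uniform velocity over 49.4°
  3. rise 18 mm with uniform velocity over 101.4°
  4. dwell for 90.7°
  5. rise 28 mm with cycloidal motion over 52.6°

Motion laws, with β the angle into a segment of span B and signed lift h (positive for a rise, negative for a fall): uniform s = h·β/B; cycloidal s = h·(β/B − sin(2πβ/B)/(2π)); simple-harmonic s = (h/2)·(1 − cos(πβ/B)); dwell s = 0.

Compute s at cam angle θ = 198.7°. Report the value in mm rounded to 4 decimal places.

seg 1 [0°–65.9°] dwell: s stays 0.0000
seg 2 [65.9°–115.3°] uniform, h=29: full span → s += 29 → s = 29.0000
seg 3 [115.3°–216.7°] uniform, h=18: θ=198.7° here. β=83.4, B=101.4. 18·83.4/101.4 = 14.8047 → s = 43.8047

43.8047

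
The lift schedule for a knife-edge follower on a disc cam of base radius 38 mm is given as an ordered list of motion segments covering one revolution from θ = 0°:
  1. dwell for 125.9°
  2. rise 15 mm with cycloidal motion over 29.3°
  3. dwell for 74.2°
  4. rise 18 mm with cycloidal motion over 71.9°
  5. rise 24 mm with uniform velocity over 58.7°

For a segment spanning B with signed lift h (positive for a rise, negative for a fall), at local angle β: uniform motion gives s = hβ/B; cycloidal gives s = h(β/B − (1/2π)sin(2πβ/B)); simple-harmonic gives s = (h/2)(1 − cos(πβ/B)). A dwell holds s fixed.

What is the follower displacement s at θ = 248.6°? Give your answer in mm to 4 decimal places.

seg 1 [0°–125.9°] dwell: s stays 0.0000
seg 2 [125.9°–155.2°] cycloidal, h=15: full span → s += 15 → s = 15.0000
seg 3 [155.2°–229.4°] dwell: s stays 15.0000
seg 4 [229.4°–301.3°] cycloidal, h=18: θ=248.6° here. β=19.2, B=71.9. 18·(0.2670 − sin(2π·0.2670)/(2π)) = 1.9583 → s = 16.9583

16.9583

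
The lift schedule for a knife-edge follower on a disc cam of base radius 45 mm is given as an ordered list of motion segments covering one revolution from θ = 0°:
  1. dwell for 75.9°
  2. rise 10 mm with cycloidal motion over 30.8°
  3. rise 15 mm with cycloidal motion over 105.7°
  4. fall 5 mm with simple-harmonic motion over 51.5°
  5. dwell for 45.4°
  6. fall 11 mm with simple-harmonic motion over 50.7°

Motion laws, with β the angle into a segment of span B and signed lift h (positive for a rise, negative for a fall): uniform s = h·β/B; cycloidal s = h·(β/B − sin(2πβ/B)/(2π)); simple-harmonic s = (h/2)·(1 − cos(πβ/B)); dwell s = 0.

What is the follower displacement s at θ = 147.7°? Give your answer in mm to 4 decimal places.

seg 1 [0°–75.9°] dwell: s stays 0.0000
seg 2 [75.9°–106.7°] cycloidal, h=10: full span → s += 10 → s = 10.0000
seg 3 [106.7°–212.4°] cycloidal, h=15: θ=147.7° here. β=41, B=105.7. 15·(0.3879 − sin(2π·0.3879)/(2π)) = 4.2724 → s = 14.2724

14.2724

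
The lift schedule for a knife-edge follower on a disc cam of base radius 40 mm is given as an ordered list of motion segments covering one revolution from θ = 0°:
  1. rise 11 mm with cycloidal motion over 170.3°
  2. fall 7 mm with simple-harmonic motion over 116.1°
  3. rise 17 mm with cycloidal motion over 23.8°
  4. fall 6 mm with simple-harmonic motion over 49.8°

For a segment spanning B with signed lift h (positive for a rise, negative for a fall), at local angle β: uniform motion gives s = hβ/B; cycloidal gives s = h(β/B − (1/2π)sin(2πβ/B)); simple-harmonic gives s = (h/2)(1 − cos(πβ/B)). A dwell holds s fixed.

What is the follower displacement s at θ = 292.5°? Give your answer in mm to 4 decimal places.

seg 1 [0°–170.3°] cycloidal, h=11: full span → s += 11 → s = 11.0000
seg 2 [170.3°–286.4°] simple-harmonic, h=-7: full span → s += -7 → s = 4.0000
seg 3 [286.4°–310.2°] cycloidal, h=17: θ=292.5° here. β=6.1, B=23.8. 17·(0.2563 − sin(2π·0.2563)/(2π)) = 1.6536 → s = 5.6536

5.6536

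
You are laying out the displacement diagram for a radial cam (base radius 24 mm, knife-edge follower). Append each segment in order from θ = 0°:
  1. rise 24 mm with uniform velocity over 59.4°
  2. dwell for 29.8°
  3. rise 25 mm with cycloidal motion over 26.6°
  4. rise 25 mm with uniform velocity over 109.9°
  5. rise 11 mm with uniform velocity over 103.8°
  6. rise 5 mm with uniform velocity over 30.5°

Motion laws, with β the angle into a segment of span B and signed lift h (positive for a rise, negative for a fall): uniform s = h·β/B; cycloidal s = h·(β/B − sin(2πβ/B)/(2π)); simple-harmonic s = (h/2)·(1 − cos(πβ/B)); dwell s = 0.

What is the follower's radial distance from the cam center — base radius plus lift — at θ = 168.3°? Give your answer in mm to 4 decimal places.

seg 1 [0°–59.4°] uniform, h=24: full span → s += 24 → s = 24.0000
seg 2 [59.4°–89.2°] dwell: s stays 24.0000
seg 3 [89.2°–115.8°] cycloidal, h=25: full span → s += 25 → s = 49.0000
seg 4 [115.8°–225.7°] uniform, h=25: θ=168.3° here. β=52.5, B=109.9. 25·52.5/109.9 = 11.9427 → s = 60.9427
radial distance = base radius + s = 24 + 60.9427 = 84.9427

84.9427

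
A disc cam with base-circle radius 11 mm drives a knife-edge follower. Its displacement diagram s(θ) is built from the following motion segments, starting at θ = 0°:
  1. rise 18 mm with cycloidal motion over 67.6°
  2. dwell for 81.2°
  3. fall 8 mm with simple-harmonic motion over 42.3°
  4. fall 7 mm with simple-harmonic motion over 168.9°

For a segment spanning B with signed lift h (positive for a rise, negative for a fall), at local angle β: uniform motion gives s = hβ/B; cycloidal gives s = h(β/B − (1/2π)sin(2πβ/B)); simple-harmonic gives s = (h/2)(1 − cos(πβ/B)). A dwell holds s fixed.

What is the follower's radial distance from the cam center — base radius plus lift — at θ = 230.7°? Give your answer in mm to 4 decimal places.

seg 1 [0°–67.6°] cycloidal, h=18: full span → s += 18 → s = 18.0000
seg 2 [67.6°–148.8°] dwell: s stays 18.0000
seg 3 [148.8°–191.1°] simple-harmonic, h=-8: full span → s += -8 → s = 10.0000
seg 4 [191.1°–360°] simple-harmonic, h=-7: θ=230.7° here. β=39.6, B=168.9. -7/2·(1 − cos(π·0.2345)) = -0.9073 → s = 9.0927
radial distance = base radius + s = 11 + 9.0927 = 20.0927

20.0927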